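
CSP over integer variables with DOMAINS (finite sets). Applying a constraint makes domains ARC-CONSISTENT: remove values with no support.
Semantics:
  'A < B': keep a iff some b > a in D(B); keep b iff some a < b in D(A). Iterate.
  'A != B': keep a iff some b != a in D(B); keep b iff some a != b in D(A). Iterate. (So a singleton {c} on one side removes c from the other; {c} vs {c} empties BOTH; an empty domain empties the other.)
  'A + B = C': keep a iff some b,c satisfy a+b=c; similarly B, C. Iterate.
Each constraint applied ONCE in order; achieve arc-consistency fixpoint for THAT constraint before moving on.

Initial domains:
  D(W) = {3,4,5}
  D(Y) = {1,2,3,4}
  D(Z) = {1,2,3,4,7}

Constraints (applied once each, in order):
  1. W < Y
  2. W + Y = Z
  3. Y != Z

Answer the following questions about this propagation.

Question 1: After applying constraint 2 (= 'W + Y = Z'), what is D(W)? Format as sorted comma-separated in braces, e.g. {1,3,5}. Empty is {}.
Constraint 1 (W < Y) on D(W)={3,4,5} D(Y)={1,2,3,4}: W {3,4,5}->{3}; Y {1,2,3,4}->{4}
Constraint 2 (W + Y = Z) on D(W)={3} D(Y)={4} D(Z)={1,2,3,4,7}: Z {1,2,3,4,7}->{7}
So after constraint 2: D(W) = {3}

Answer: {3}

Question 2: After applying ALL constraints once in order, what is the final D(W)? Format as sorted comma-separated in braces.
Constraint 1 (W < Y) on D(W)={3,4,5} D(Y)={1,2,3,4}: W {3,4,5}->{3}; Y {1,2,3,4}->{4}
Constraint 2 (W + Y = Z) on D(W)={3} D(Y)={4} D(Z)={1,2,3,4,7}: Z {1,2,3,4,7}->{7}
Constraint 3 (Y != Z) on D(Y)={4} D(Z)={7}: no change
So after all 3 constraints: D(W) = {3}

Answer: {3}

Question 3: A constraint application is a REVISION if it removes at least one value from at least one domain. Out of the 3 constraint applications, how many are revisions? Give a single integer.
Answer: 2

Derivation:
Constraint 1 (W < Y) on D(W)={3,4,5} D(Y)={1,2,3,4}: W {3,4,5}->{3}; Y {1,2,3,4}->{4} => REVISION
Constraint 2 (W + Y = Z) on D(W)={3} D(Y)={4} D(Z)={1,2,3,4,7}: Z {1,2,3,4,7}->{7} => REVISION
Constraint 3 (Y != Z) on D(Y)={4} D(Z)={7}: no change => not a revision
Total revisions = 2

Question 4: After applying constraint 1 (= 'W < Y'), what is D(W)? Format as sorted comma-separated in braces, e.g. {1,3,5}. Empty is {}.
Constraint 1 (W < Y) on D(W)={3,4,5} D(Y)={1,2,3,4}: W {3,4,5}->{3}; Y {1,2,3,4}->{4}
So after constraint 1: D(W) = {3}

Answer: {3}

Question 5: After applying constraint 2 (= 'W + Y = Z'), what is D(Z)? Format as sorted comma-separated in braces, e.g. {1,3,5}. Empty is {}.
Constraint 1 (W < Y) on D(W)={3,4,5} D(Y)={1,2,3,4}: W {3,4,5}->{3}; Y {1,2,3,4}->{4}
Constraint 2 (W + Y = Z) on D(W)={3} D(Y)={4} D(Z)={1,2,3,4,7}: Z {1,2,3,4,7}->{7}
So after constraint 2: D(Z) = {7}

Answer: {7}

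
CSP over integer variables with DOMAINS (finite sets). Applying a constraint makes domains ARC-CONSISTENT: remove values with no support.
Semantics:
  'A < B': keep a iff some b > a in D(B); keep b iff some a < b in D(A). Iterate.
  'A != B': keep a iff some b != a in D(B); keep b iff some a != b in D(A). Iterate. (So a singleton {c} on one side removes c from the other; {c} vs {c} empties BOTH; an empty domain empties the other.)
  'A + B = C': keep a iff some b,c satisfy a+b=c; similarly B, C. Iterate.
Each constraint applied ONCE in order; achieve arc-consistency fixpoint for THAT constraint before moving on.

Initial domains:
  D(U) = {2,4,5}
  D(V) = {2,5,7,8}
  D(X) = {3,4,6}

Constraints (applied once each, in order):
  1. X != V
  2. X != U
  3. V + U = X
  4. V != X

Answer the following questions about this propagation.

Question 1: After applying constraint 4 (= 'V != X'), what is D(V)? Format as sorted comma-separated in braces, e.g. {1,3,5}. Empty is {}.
Constraint 1 (X != V) on D(X)={3,4,6} D(V)={2,5,7,8}: no change
Constraint 2 (X != U) on D(X)={3,4,6} D(U)={2,4,5}: no change
Constraint 3 (V + U = X) on D(V)={2,5,7,8} D(U)={2,4,5} D(X)={3,4,6}: V {2,5,7,8}->{2}; U {2,4,5}->{2,4}; X {3,4,6}->{4,6}
Constraint 4 (V != X) on D(V)={2} D(X)={4,6}: no change
So after constraint 4: D(V) = {2}

Answer: {2}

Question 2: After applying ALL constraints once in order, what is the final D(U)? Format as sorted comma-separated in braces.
Constraint 1 (X != V) on D(X)={3,4,6} D(V)={2,5,7,8}: no change
Constraint 2 (X != U) on D(X)={3,4,6} D(U)={2,4,5}: no change
Constraint 3 (V + U = X) on D(V)={2,5,7,8} D(U)={2,4,5} D(X)={3,4,6}: V {2,5,7,8}->{2}; U {2,4,5}->{2,4}; X {3,4,6}->{4,6}
Constraint 4 (V != X) on D(V)={2} D(X)={4,6}: no change
So after all 4 constraints: D(U) = {2,4}

Answer: {2,4}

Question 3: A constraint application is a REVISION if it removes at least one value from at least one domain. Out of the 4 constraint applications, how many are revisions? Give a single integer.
Constraint 1 (X != V) on D(X)={3,4,6} D(V)={2,5,7,8}: no change => not a revision
Constraint 2 (X != U) on D(X)={3,4,6} D(U)={2,4,5}: no change => not a revision
Constraint 3 (V + U = X) on D(V)={2,5,7,8} D(U)={2,4,5} D(X)={3,4,6}: V {2,5,7,8}->{2}; U {2,4,5}->{2,4}; X {3,4,6}->{4,6} => REVISION
Constraint 4 (V != X) on D(V)={2} D(X)={4,6}: no change => not a revision
Total revisions = 1

Answer: 1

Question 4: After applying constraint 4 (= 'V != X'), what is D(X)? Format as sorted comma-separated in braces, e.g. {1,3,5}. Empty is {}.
Constraint 1 (X != V) on D(X)={3,4,6} D(V)={2,5,7,8}: no change
Constraint 2 (X != U) on D(X)={3,4,6} D(U)={2,4,5}: no change
Constraint 3 (V + U = X) on D(V)={2,5,7,8} D(U)={2,4,5} D(X)={3,4,6}: V {2,5,7,8}->{2}; U {2,4,5}->{2,4}; X {3,4,6}->{4,6}
Constraint 4 (V != X) on D(V)={2} D(X)={4,6}: no change
So after constraint 4: D(X) = {4,6}

Answer: {4,6}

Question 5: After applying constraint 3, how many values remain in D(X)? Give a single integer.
Constraint 1 (X != V) on D(X)={3,4,6} D(V)={2,5,7,8}: no change
Constraint 2 (X != U) on D(X)={3,4,6} D(U)={2,4,5}: no change
Constraint 3 (V + U = X) on D(V)={2,5,7,8} D(U)={2,4,5} D(X)={3,4,6}: V {2,5,7,8}->{2}; U {2,4,5}->{2,4}; X {3,4,6}->{4,6}
So after constraint 3: D(X)={4,6}, size = 2

Answer: 2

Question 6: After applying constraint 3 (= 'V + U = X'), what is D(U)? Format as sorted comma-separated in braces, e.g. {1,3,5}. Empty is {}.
Constraint 1 (X != V) on D(X)={3,4,6} D(V)={2,5,7,8}: no change
Constraint 2 (X != U) on D(X)={3,4,6} D(U)={2,4,5}: no change
Constraint 3 (V + U = X) on D(V)={2,5,7,8} D(U)={2,4,5} D(X)={3,4,6}: V {2,5,7,8}->{2}; U {2,4,5}->{2,4}; X {3,4,6}->{4,6}
So after constraint 3: D(U) = {2,4}

Answer: {2,4}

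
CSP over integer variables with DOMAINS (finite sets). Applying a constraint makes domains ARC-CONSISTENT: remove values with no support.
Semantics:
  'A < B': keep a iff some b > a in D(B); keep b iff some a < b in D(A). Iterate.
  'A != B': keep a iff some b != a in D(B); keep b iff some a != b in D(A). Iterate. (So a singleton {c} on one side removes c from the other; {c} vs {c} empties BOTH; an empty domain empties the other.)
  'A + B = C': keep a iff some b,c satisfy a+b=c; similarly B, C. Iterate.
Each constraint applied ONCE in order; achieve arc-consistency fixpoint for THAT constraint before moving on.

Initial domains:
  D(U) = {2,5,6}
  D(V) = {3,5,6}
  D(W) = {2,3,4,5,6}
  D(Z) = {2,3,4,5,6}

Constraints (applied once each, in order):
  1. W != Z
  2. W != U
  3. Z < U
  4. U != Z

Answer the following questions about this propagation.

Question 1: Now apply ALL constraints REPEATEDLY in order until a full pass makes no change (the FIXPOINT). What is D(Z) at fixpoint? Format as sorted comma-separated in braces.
Answer: {2,3,4,5}

Derivation:
pass 0 (initial): D(Z)={2,3,4,5,6}
pass 1: U {2,5,6}->{5,6}; Z {2,3,4,5,6}->{2,3,4,5}
pass 2: no change
Fixpoint after 2 passes: D(Z) = {2,3,4,5}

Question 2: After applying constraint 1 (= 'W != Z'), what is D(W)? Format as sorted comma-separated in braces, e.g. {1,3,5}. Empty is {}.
Constraint 1 (W != Z) on D(W)={2,3,4,5,6} D(Z)={2,3,4,5,6}: no change
So after constraint 1: D(W) = {2,3,4,5,6}

Answer: {2,3,4,5,6}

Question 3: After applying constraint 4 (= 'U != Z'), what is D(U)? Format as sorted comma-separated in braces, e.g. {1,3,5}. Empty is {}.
Constraint 1 (W != Z) on D(W)={2,3,4,5,6} D(Z)={2,3,4,5,6}: no change
Constraint 2 (W != U) on D(W)={2,3,4,5,6} D(U)={2,5,6}: no change
Constraint 3 (Z < U) on D(Z)={2,3,4,5,6} D(U)={2,5,6}: Z {2,3,4,5,6}->{2,3,4,5}; U {2,5,6}->{5,6}
Constraint 4 (U != Z) on D(U)={5,6} D(Z)={2,3,4,5}: no change
So after constraint 4: D(U) = {5,6}

Answer: {5,6}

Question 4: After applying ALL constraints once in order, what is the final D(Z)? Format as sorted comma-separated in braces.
Answer: {2,3,4,5}

Derivation:
Constraint 1 (W != Z) on D(W)={2,3,4,5,6} D(Z)={2,3,4,5,6}: no change
Constraint 2 (W != U) on D(W)={2,3,4,5,6} D(U)={2,5,6}: no change
Constraint 3 (Z < U) on D(Z)={2,3,4,5,6} D(U)={2,5,6}: Z {2,3,4,5,6}->{2,3,4,5}; U {2,5,6}->{5,6}
Constraint 4 (U != Z) on D(U)={5,6} D(Z)={2,3,4,5}: no change
So after all 4 constraints: D(Z) = {2,3,4,5}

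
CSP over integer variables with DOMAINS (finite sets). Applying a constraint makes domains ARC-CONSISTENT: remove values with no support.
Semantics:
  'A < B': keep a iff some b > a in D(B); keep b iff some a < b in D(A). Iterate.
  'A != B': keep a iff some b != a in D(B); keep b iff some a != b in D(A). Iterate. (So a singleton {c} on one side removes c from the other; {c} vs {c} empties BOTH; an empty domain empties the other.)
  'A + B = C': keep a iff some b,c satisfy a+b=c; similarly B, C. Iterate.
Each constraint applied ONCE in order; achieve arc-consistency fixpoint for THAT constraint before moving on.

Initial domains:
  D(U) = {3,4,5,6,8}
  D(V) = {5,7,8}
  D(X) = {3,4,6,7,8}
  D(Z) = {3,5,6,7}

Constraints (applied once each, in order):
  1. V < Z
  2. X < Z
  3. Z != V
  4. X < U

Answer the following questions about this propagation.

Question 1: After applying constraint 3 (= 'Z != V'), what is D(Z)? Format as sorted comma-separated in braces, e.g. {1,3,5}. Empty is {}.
Answer: {6,7}

Derivation:
Constraint 1 (V < Z) on D(V)={5,7,8} D(Z)={3,5,6,7}: V {5,7,8}->{5}; Z {3,5,6,7}->{6,7}
Constraint 2 (X < Z) on D(X)={3,4,6,7,8} D(Z)={6,7}: X {3,4,6,7,8}->{3,4,6}
Constraint 3 (Z != V) on D(Z)={6,7} D(V)={5}: no change
So after constraint 3: D(Z) = {6,7}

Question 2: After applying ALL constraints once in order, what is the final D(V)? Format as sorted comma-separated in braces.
Constraint 1 (V < Z) on D(V)={5,7,8} D(Z)={3,5,6,7}: V {5,7,8}->{5}; Z {3,5,6,7}->{6,7}
Constraint 2 (X < Z) on D(X)={3,4,6,7,8} D(Z)={6,7}: X {3,4,6,7,8}->{3,4,6}
Constraint 3 (Z != V) on D(Z)={6,7} D(V)={5}: no change
Constraint 4 (X < U) on D(X)={3,4,6} D(U)={3,4,5,6,8}: U {3,4,5,6,8}->{4,5,6,8}
So after all 4 constraints: D(V) = {5}

Answer: {5}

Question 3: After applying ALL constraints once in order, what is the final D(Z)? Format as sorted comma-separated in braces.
Constraint 1 (V < Z) on D(V)={5,7,8} D(Z)={3,5,6,7}: V {5,7,8}->{5}; Z {3,5,6,7}->{6,7}
Constraint 2 (X < Z) on D(X)={3,4,6,7,8} D(Z)={6,7}: X {3,4,6,7,8}->{3,4,6}
Constraint 3 (Z != V) on D(Z)={6,7} D(V)={5}: no change
Constraint 4 (X < U) on D(X)={3,4,6} D(U)={3,4,5,6,8}: U {3,4,5,6,8}->{4,5,6,8}
So after all 4 constraints: D(Z) = {6,7}

Answer: {6,7}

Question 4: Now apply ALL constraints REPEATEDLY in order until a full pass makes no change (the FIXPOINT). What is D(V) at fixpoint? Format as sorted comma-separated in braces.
pass 0 (initial): D(V)={5,7,8}
pass 1: U {3,4,5,6,8}->{4,5,6,8}; V {5,7,8}->{5}; X {3,4,6,7,8}->{3,4,6}; Z {3,5,6,7}->{6,7}
pass 2: no change
Fixpoint after 2 passes: D(V) = {5}

Answer: {5}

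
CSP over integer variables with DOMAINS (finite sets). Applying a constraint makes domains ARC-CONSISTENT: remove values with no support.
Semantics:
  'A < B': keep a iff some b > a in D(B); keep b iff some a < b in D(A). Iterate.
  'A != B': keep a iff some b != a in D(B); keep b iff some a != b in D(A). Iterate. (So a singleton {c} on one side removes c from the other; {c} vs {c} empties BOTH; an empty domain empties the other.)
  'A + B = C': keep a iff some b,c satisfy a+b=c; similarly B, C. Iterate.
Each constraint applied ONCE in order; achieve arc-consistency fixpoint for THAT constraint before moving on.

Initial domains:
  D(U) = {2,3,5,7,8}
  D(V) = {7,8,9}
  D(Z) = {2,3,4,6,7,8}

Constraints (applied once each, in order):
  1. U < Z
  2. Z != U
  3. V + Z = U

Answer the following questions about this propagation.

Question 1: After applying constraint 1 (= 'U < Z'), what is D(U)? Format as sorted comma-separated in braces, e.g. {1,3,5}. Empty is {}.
Answer: {2,3,5,7}

Derivation:
Constraint 1 (U < Z) on D(U)={2,3,5,7,8} D(Z)={2,3,4,6,7,8}: U {2,3,5,7,8}->{2,3,5,7}; Z {2,3,4,6,7,8}->{3,4,6,7,8}
So after constraint 1: D(U) = {2,3,5,7}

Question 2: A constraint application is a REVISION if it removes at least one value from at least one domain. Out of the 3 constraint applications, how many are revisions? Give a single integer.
Constraint 1 (U < Z) on D(U)={2,3,5,7,8} D(Z)={2,3,4,6,7,8}: U {2,3,5,7,8}->{2,3,5,7}; Z {2,3,4,6,7,8}->{3,4,6,7,8} => REVISION
Constraint 2 (Z != U) on D(Z)={3,4,6,7,8} D(U)={2,3,5,7}: no change => not a revision
Constraint 3 (V + Z = U) on D(V)={7,8,9} D(Z)={3,4,6,7,8} D(U)={2,3,5,7}: V {7,8,9}->{}; Z {3,4,6,7,8}->{}; U {2,3,5,7}->{} => REVISION
Total revisions = 2

Answer: 2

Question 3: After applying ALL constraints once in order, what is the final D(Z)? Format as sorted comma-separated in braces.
Constraint 1 (U < Z) on D(U)={2,3,5,7,8} D(Z)={2,3,4,6,7,8}: U {2,3,5,7,8}->{2,3,5,7}; Z {2,3,4,6,7,8}->{3,4,6,7,8}
Constraint 2 (Z != U) on D(Z)={3,4,6,7,8} D(U)={2,3,5,7}: no change
Constraint 3 (V + Z = U) on D(V)={7,8,9} D(Z)={3,4,6,7,8} D(U)={2,3,5,7}: V {7,8,9}->{}; Z {3,4,6,7,8}->{}; U {2,3,5,7}->{}
So after all 3 constraints: D(Z) = {}

Answer: {}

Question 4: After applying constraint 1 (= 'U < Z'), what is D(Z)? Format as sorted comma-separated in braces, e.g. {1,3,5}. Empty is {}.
Answer: {3,4,6,7,8}

Derivation:
Constraint 1 (U < Z) on D(U)={2,3,5,7,8} D(Z)={2,3,4,6,7,8}: U {2,3,5,7,8}->{2,3,5,7}; Z {2,3,4,6,7,8}->{3,4,6,7,8}
So after constraint 1: D(Z) = {3,4,6,7,8}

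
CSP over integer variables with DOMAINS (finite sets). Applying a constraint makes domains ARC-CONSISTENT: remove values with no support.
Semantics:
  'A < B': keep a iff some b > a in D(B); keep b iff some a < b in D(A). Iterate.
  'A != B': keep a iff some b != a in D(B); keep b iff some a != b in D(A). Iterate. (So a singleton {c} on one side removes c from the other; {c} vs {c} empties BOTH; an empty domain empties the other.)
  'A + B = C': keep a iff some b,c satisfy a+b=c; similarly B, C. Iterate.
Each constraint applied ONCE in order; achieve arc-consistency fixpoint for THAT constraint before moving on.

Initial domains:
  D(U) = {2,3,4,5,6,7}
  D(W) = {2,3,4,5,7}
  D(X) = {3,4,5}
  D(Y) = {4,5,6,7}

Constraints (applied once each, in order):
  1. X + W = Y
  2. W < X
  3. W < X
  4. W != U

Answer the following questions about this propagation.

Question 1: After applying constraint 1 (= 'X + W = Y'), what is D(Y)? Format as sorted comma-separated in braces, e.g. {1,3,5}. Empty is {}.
Answer: {5,6,7}

Derivation:
Constraint 1 (X + W = Y) on D(X)={3,4,5} D(W)={2,3,4,5,7} D(Y)={4,5,6,7}: W {2,3,4,5,7}->{2,3,4}; Y {4,5,6,7}->{5,6,7}
So after constraint 1: D(Y) = {5,6,7}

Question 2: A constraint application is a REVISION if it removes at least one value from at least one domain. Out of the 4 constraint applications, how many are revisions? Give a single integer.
Constraint 1 (X + W = Y) on D(X)={3,4,5} D(W)={2,3,4,5,7} D(Y)={4,5,6,7}: W {2,3,4,5,7}->{2,3,4}; Y {4,5,6,7}->{5,6,7} => REVISION
Constraint 2 (W < X) on D(W)={2,3,4} D(X)={3,4,5}: no change => not a revision
Constraint 3 (W < X) on D(W)={2,3,4} D(X)={3,4,5}: no change => not a revision
Constraint 4 (W != U) on D(W)={2,3,4} D(U)={2,3,4,5,6,7}: no change => not a revision
Total revisions = 1

Answer: 1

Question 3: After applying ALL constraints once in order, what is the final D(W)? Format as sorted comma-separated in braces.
Constraint 1 (X + W = Y) on D(X)={3,4,5} D(W)={2,3,4,5,7} D(Y)={4,5,6,7}: W {2,3,4,5,7}->{2,3,4}; Y {4,5,6,7}->{5,6,7}
Constraint 2 (W < X) on D(W)={2,3,4} D(X)={3,4,5}: no change
Constraint 3 (W < X) on D(W)={2,3,4} D(X)={3,4,5}: no change
Constraint 4 (W != U) on D(W)={2,3,4} D(U)={2,3,4,5,6,7}: no change
So after all 4 constraints: D(W) = {2,3,4}

Answer: {2,3,4}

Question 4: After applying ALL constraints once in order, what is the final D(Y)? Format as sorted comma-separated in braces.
Constraint 1 (X + W = Y) on D(X)={3,4,5} D(W)={2,3,4,5,7} D(Y)={4,5,6,7}: W {2,3,4,5,7}->{2,3,4}; Y {4,5,6,7}->{5,6,7}
Constraint 2 (W < X) on D(W)={2,3,4} D(X)={3,4,5}: no change
Constraint 3 (W < X) on D(W)={2,3,4} D(X)={3,4,5}: no change
Constraint 4 (W != U) on D(W)={2,3,4} D(U)={2,3,4,5,6,7}: no change
So after all 4 constraints: D(Y) = {5,6,7}

Answer: {5,6,7}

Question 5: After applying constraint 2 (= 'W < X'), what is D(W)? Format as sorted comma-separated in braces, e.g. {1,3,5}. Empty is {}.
Answer: {2,3,4}

Derivation:
Constraint 1 (X + W = Y) on D(X)={3,4,5} D(W)={2,3,4,5,7} D(Y)={4,5,6,7}: W {2,3,4,5,7}->{2,3,4}; Y {4,5,6,7}->{5,6,7}
Constraint 2 (W < X) on D(W)={2,3,4} D(X)={3,4,5}: no change
So after constraint 2: D(W) = {2,3,4}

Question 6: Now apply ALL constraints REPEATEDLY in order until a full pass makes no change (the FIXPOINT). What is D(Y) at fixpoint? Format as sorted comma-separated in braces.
pass 0 (initial): D(Y)={4,5,6,7}
pass 1: W {2,3,4,5,7}->{2,3,4}; Y {4,5,6,7}->{5,6,7}
pass 2: no change
Fixpoint after 2 passes: D(Y) = {5,6,7}

Answer: {5,6,7}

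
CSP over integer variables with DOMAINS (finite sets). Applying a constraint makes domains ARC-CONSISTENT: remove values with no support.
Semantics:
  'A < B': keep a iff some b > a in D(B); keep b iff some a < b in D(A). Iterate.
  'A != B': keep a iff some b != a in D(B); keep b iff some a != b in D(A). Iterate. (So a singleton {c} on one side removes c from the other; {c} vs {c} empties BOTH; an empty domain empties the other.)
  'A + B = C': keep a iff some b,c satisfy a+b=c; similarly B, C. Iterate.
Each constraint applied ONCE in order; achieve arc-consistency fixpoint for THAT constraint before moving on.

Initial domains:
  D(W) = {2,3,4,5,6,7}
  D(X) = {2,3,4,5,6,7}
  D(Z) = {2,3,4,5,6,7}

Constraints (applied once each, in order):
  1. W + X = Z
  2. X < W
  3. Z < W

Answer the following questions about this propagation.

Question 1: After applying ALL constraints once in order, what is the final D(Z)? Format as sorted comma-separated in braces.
Constraint 1 (W + X = Z) on D(W)={2,3,4,5,6,7} D(X)={2,3,4,5,6,7} D(Z)={2,3,4,5,6,7}: W {2,3,4,5,6,7}->{2,3,4,5}; X {2,3,4,5,6,7}->{2,3,4,5}; Z {2,3,4,5,6,7}->{4,5,6,7}
Constraint 2 (X < W) on D(X)={2,3,4,5} D(W)={2,3,4,5}: X {2,3,4,5}->{2,3,4}; W {2,3,4,5}->{3,4,5}
Constraint 3 (Z < W) on D(Z)={4,5,6,7} D(W)={3,4,5}: Z {4,5,6,7}->{4}; W {3,4,5}->{5}
So after all 3 constraints: D(Z) = {4}

Answer: {4}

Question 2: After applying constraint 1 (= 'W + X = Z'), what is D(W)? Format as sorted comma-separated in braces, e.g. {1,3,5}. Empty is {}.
Answer: {2,3,4,5}

Derivation:
Constraint 1 (W + X = Z) on D(W)={2,3,4,5,6,7} D(X)={2,3,4,5,6,7} D(Z)={2,3,4,5,6,7}: W {2,3,4,5,6,7}->{2,3,4,5}; X {2,3,4,5,6,7}->{2,3,4,5}; Z {2,3,4,5,6,7}->{4,5,6,7}
So after constraint 1: D(W) = {2,3,4,5}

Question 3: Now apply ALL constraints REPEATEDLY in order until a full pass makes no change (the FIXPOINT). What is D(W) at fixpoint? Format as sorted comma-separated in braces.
Answer: {}

Derivation:
pass 0 (initial): D(W)={2,3,4,5,6,7}
pass 1: W {2,3,4,5,6,7}->{5}; X {2,3,4,5,6,7}->{2,3,4}; Z {2,3,4,5,6,7}->{4}
pass 2: W {5}->{}; X {2,3,4}->{}; Z {4}->{}
pass 3: no change
Fixpoint after 3 passes: D(W) = {}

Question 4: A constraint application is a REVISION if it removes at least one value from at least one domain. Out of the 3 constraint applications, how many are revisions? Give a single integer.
Answer: 3

Derivation:
Constraint 1 (W + X = Z) on D(W)={2,3,4,5,6,7} D(X)={2,3,4,5,6,7} D(Z)={2,3,4,5,6,7}: W {2,3,4,5,6,7}->{2,3,4,5}; X {2,3,4,5,6,7}->{2,3,4,5}; Z {2,3,4,5,6,7}->{4,5,6,7} => REVISION
Constraint 2 (X < W) on D(X)={2,3,4,5} D(W)={2,3,4,5}: X {2,3,4,5}->{2,3,4}; W {2,3,4,5}->{3,4,5} => REVISION
Constraint 3 (Z < W) on D(Z)={4,5,6,7} D(W)={3,4,5}: Z {4,5,6,7}->{4}; W {3,4,5}->{5} => REVISION
Total revisions = 3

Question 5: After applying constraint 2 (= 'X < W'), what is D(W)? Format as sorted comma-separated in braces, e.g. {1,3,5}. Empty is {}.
Answer: {3,4,5}

Derivation:
Constraint 1 (W + X = Z) on D(W)={2,3,4,5,6,7} D(X)={2,3,4,5,6,7} D(Z)={2,3,4,5,6,7}: W {2,3,4,5,6,7}->{2,3,4,5}; X {2,3,4,5,6,7}->{2,3,4,5}; Z {2,3,4,5,6,7}->{4,5,6,7}
Constraint 2 (X < W) on D(X)={2,3,4,5} D(W)={2,3,4,5}: X {2,3,4,5}->{2,3,4}; W {2,3,4,5}->{3,4,5}
So after constraint 2: D(W) = {3,4,5}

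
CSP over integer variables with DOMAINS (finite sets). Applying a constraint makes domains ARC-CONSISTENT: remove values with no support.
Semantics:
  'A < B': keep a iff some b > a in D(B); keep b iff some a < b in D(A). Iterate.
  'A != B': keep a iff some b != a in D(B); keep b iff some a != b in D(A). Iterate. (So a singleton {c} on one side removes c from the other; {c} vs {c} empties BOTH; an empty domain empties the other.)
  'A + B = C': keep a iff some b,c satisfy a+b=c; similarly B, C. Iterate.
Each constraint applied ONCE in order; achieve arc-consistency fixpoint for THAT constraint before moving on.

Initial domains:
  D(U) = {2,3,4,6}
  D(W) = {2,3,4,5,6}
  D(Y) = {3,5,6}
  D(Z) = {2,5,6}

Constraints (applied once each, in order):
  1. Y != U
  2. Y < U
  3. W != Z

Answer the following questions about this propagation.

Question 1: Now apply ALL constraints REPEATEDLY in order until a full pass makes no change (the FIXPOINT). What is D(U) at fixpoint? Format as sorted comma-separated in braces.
pass 0 (initial): D(U)={2,3,4,6}
pass 1: U {2,3,4,6}->{4,6}; Y {3,5,6}->{3,5}
pass 2: no change
Fixpoint after 2 passes: D(U) = {4,6}

Answer: {4,6}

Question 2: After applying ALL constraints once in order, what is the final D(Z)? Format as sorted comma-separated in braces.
Constraint 1 (Y != U) on D(Y)={3,5,6} D(U)={2,3,4,6}: no change
Constraint 2 (Y < U) on D(Y)={3,5,6} D(U)={2,3,4,6}: Y {3,5,6}->{3,5}; U {2,3,4,6}->{4,6}
Constraint 3 (W != Z) on D(W)={2,3,4,5,6} D(Z)={2,5,6}: no change
So after all 3 constraints: D(Z) = {2,5,6}

Answer: {2,5,6}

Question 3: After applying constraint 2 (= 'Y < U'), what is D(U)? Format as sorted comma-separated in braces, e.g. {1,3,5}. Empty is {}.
Answer: {4,6}

Derivation:
Constraint 1 (Y != U) on D(Y)={3,5,6} D(U)={2,3,4,6}: no change
Constraint 2 (Y < U) on D(Y)={3,5,6} D(U)={2,3,4,6}: Y {3,5,6}->{3,5}; U {2,3,4,6}->{4,6}
So after constraint 2: D(U) = {4,6}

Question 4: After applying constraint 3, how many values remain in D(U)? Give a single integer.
Constraint 1 (Y != U) on D(Y)={3,5,6} D(U)={2,3,4,6}: no change
Constraint 2 (Y < U) on D(Y)={3,5,6} D(U)={2,3,4,6}: Y {3,5,6}->{3,5}; U {2,3,4,6}->{4,6}
Constraint 3 (W != Z) on D(W)={2,3,4,5,6} D(Z)={2,5,6}: no change
So after constraint 3: D(U)={4,6}, size = 2

Answer: 2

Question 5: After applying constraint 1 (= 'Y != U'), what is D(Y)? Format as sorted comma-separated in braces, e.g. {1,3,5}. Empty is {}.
Constraint 1 (Y != U) on D(Y)={3,5,6} D(U)={2,3,4,6}: no change
So after constraint 1: D(Y) = {3,5,6}

Answer: {3,5,6}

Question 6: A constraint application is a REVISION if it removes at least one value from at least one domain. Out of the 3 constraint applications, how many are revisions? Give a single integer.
Constraint 1 (Y != U) on D(Y)={3,5,6} D(U)={2,3,4,6}: no change => not a revision
Constraint 2 (Y < U) on D(Y)={3,5,6} D(U)={2,3,4,6}: Y {3,5,6}->{3,5}; U {2,3,4,6}->{4,6} => REVISION
Constraint 3 (W != Z) on D(W)={2,3,4,5,6} D(Z)={2,5,6}: no change => not a revision
Total revisions = 1

Answer: 1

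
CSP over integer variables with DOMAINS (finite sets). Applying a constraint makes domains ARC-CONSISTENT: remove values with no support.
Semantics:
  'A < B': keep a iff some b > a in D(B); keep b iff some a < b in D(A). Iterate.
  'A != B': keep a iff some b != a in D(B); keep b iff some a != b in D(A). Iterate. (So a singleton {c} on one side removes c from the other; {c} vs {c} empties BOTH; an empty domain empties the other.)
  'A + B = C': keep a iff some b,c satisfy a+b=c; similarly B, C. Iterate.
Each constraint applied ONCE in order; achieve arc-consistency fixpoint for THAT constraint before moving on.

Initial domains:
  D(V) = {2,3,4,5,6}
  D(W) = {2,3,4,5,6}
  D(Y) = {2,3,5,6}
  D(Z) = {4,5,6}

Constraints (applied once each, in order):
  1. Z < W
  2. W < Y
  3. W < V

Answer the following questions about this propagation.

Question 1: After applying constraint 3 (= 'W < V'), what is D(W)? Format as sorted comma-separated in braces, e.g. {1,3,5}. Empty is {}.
Constraint 1 (Z < W) on D(Z)={4,5,6} D(W)={2,3,4,5,6}: Z {4,5,6}->{4,5}; W {2,3,4,5,6}->{5,6}
Constraint 2 (W < Y) on D(W)={5,6} D(Y)={2,3,5,6}: W {5,6}->{5}; Y {2,3,5,6}->{6}
Constraint 3 (W < V) on D(W)={5} D(V)={2,3,4,5,6}: V {2,3,4,5,6}->{6}
So after constraint 3: D(W) = {5}

Answer: {5}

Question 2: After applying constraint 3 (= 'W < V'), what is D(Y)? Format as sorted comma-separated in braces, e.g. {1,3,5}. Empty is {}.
Constraint 1 (Z < W) on D(Z)={4,5,6} D(W)={2,3,4,5,6}: Z {4,5,6}->{4,5}; W {2,3,4,5,6}->{5,6}
Constraint 2 (W < Y) on D(W)={5,6} D(Y)={2,3,5,6}: W {5,6}->{5}; Y {2,3,5,6}->{6}
Constraint 3 (W < V) on D(W)={5} D(V)={2,3,4,5,6}: V {2,3,4,5,6}->{6}
So after constraint 3: D(Y) = {6}

Answer: {6}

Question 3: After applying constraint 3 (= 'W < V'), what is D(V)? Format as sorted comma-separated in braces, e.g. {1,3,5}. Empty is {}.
Answer: {6}

Derivation:
Constraint 1 (Z < W) on D(Z)={4,5,6} D(W)={2,3,4,5,6}: Z {4,5,6}->{4,5}; W {2,3,4,5,6}->{5,6}
Constraint 2 (W < Y) on D(W)={5,6} D(Y)={2,3,5,6}: W {5,6}->{5}; Y {2,3,5,6}->{6}
Constraint 3 (W < V) on D(W)={5} D(V)={2,3,4,5,6}: V {2,3,4,5,6}->{6}
So after constraint 3: D(V) = {6}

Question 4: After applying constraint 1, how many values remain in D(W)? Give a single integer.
Constraint 1 (Z < W) on D(Z)={4,5,6} D(W)={2,3,4,5,6}: Z {4,5,6}->{4,5}; W {2,3,4,5,6}->{5,6}
So after constraint 1: D(W)={5,6}, size = 2

Answer: 2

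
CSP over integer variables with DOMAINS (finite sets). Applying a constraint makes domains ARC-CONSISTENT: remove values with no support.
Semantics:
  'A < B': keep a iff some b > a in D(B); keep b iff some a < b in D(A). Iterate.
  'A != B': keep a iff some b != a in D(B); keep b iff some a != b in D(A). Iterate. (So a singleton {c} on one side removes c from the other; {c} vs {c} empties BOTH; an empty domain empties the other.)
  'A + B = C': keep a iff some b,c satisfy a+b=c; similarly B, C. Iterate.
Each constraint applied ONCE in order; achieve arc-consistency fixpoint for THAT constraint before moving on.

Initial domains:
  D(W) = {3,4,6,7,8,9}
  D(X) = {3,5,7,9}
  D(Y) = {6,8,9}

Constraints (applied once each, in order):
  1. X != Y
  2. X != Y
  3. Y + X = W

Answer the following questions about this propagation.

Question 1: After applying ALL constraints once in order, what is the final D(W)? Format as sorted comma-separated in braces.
Answer: {9}

Derivation:
Constraint 1 (X != Y) on D(X)={3,5,7,9} D(Y)={6,8,9}: no change
Constraint 2 (X != Y) on D(X)={3,5,7,9} D(Y)={6,8,9}: no change
Constraint 3 (Y + X = W) on D(Y)={6,8,9} D(X)={3,5,7,9} D(W)={3,4,6,7,8,9}: Y {6,8,9}->{6}; X {3,5,7,9}->{3}; W {3,4,6,7,8,9}->{9}
So after all 3 constraints: D(W) = {9}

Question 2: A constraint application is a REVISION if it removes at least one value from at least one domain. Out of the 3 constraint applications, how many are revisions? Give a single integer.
Constraint 1 (X != Y) on D(X)={3,5,7,9} D(Y)={6,8,9}: no change => not a revision
Constraint 2 (X != Y) on D(X)={3,5,7,9} D(Y)={6,8,9}: no change => not a revision
Constraint 3 (Y + X = W) on D(Y)={6,8,9} D(X)={3,5,7,9} D(W)={3,4,6,7,8,9}: Y {6,8,9}->{6}; X {3,5,7,9}->{3}; W {3,4,6,7,8,9}->{9} => REVISION
Total revisions = 1

Answer: 1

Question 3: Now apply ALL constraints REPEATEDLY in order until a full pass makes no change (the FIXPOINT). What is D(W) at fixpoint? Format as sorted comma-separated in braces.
Answer: {9}

Derivation:
pass 0 (initial): D(W)={3,4,6,7,8,9}
pass 1: W {3,4,6,7,8,9}->{9}; X {3,5,7,9}->{3}; Y {6,8,9}->{6}
pass 2: no change
Fixpoint after 2 passes: D(W) = {9}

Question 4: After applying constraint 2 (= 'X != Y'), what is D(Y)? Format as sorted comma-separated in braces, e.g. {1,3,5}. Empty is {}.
Answer: {6,8,9}

Derivation:
Constraint 1 (X != Y) on D(X)={3,5,7,9} D(Y)={6,8,9}: no change
Constraint 2 (X != Y) on D(X)={3,5,7,9} D(Y)={6,8,9}: no change
So after constraint 2: D(Y) = {6,8,9}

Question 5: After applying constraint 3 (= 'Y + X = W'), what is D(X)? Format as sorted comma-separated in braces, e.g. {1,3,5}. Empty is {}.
Constraint 1 (X != Y) on D(X)={3,5,7,9} D(Y)={6,8,9}: no change
Constraint 2 (X != Y) on D(X)={3,5,7,9} D(Y)={6,8,9}: no change
Constraint 3 (Y + X = W) on D(Y)={6,8,9} D(X)={3,5,7,9} D(W)={3,4,6,7,8,9}: Y {6,8,9}->{6}; X {3,5,7,9}->{3}; W {3,4,6,7,8,9}->{9}
So after constraint 3: D(X) = {3}

Answer: {3}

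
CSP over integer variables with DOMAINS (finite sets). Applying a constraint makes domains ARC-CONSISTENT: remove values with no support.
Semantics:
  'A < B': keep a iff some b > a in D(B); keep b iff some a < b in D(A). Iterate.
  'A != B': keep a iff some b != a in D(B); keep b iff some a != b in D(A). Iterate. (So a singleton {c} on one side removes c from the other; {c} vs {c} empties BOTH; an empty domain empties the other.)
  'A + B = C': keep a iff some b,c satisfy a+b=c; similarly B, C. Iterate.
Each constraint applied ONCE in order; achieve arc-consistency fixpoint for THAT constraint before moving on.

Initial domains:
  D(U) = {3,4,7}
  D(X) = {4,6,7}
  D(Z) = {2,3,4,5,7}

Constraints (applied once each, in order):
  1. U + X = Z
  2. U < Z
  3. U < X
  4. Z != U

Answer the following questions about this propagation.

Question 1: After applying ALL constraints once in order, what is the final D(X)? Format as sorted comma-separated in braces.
Answer: {4}

Derivation:
Constraint 1 (U + X = Z) on D(U)={3,4,7} D(X)={4,6,7} D(Z)={2,3,4,5,7}: U {3,4,7}->{3}; X {4,6,7}->{4}; Z {2,3,4,5,7}->{7}
Constraint 2 (U < Z) on D(U)={3} D(Z)={7}: no change
Constraint 3 (U < X) on D(U)={3} D(X)={4}: no change
Constraint 4 (Z != U) on D(Z)={7} D(U)={3}: no change
So after all 4 constraints: D(X) = {4}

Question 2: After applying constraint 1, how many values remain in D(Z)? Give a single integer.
Constraint 1 (U + X = Z) on D(U)={3,4,7} D(X)={4,6,7} D(Z)={2,3,4,5,7}: U {3,4,7}->{3}; X {4,6,7}->{4}; Z {2,3,4,5,7}->{7}
So after constraint 1: D(Z)={7}, size = 1

Answer: 1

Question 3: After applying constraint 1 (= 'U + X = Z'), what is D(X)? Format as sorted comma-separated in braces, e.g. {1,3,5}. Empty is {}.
Constraint 1 (U + X = Z) on D(U)={3,4,7} D(X)={4,6,7} D(Z)={2,3,4,5,7}: U {3,4,7}->{3}; X {4,6,7}->{4}; Z {2,3,4,5,7}->{7}
So after constraint 1: D(X) = {4}

Answer: {4}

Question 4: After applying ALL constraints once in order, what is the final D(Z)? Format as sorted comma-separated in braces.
Constraint 1 (U + X = Z) on D(U)={3,4,7} D(X)={4,6,7} D(Z)={2,3,4,5,7}: U {3,4,7}->{3}; X {4,6,7}->{4}; Z {2,3,4,5,7}->{7}
Constraint 2 (U < Z) on D(U)={3} D(Z)={7}: no change
Constraint 3 (U < X) on D(U)={3} D(X)={4}: no change
Constraint 4 (Z != U) on D(Z)={7} D(U)={3}: no change
So after all 4 constraints: D(Z) = {7}

Answer: {7}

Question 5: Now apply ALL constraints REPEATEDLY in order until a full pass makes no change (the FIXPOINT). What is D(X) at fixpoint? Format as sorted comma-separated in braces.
Answer: {4}

Derivation:
pass 0 (initial): D(X)={4,6,7}
pass 1: U {3,4,7}->{3}; X {4,6,7}->{4}; Z {2,3,4,5,7}->{7}
pass 2: no change
Fixpoint after 2 passes: D(X) = {4}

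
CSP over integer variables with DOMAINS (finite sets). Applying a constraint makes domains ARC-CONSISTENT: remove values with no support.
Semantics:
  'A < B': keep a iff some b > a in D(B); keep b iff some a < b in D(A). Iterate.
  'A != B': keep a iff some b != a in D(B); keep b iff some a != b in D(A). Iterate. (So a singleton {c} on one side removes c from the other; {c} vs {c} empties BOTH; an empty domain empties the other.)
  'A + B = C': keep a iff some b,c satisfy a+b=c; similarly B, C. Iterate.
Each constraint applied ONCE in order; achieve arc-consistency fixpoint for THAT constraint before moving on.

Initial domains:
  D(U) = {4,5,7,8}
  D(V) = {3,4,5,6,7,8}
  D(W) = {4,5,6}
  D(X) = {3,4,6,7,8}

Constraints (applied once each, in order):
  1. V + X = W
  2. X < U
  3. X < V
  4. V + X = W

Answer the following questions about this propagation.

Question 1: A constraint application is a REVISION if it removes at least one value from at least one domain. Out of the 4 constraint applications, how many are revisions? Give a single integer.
Constraint 1 (V + X = W) on D(V)={3,4,5,6,7,8} D(X)={3,4,6,7,8} D(W)={4,5,6}: V {3,4,5,6,7,8}->{3}; X {3,4,6,7,8}->{3}; W {4,5,6}->{6} => REVISION
Constraint 2 (X < U) on D(X)={3} D(U)={4,5,7,8}: no change => not a revision
Constraint 3 (X < V) on D(X)={3} D(V)={3}: X {3}->{}; V {3}->{} => REVISION
Constraint 4 (V + X = W) on D(V)={} D(X)={} D(W)={6}: W {6}->{} => REVISION
Total revisions = 3

Answer: 3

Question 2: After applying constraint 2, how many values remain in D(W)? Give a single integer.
Constraint 1 (V + X = W) on D(V)={3,4,5,6,7,8} D(X)={3,4,6,7,8} D(W)={4,5,6}: V {3,4,5,6,7,8}->{3}; X {3,4,6,7,8}->{3}; W {4,5,6}->{6}
Constraint 2 (X < U) on D(X)={3} D(U)={4,5,7,8}: no change
So after constraint 2: D(W)={6}, size = 1

Answer: 1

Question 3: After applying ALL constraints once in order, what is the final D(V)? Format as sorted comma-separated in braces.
Constraint 1 (V + X = W) on D(V)={3,4,5,6,7,8} D(X)={3,4,6,7,8} D(W)={4,5,6}: V {3,4,5,6,7,8}->{3}; X {3,4,6,7,8}->{3}; W {4,5,6}->{6}
Constraint 2 (X < U) on D(X)={3} D(U)={4,5,7,8}: no change
Constraint 3 (X < V) on D(X)={3} D(V)={3}: X {3}->{}; V {3}->{}
Constraint 4 (V + X = W) on D(V)={} D(X)={} D(W)={6}: W {6}->{}
So after all 4 constraints: D(V) = {}

Answer: {}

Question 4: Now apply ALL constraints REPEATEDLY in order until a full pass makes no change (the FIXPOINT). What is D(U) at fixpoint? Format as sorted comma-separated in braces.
Answer: {}

Derivation:
pass 0 (initial): D(U)={4,5,7,8}
pass 1: V {3,4,5,6,7,8}->{}; W {4,5,6}->{}; X {3,4,6,7,8}->{}
pass 2: U {4,5,7,8}->{}
pass 3: no change
Fixpoint after 3 passes: D(U) = {}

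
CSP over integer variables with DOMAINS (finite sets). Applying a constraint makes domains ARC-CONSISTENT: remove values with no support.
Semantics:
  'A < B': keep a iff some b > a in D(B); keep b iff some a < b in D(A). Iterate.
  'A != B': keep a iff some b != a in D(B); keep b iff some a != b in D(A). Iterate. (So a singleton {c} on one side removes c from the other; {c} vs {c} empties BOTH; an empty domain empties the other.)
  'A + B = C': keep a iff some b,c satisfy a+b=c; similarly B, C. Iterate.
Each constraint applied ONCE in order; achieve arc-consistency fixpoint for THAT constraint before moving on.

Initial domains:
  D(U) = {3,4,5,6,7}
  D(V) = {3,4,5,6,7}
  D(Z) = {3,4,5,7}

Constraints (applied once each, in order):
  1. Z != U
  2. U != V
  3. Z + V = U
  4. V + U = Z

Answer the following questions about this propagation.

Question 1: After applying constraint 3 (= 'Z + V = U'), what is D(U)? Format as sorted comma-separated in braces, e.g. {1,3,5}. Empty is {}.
Constraint 1 (Z != U) on D(Z)={3,4,5,7} D(U)={3,4,5,6,7}: no change
Constraint 2 (U != V) on D(U)={3,4,5,6,7} D(V)={3,4,5,6,7}: no change
Constraint 3 (Z + V = U) on D(Z)={3,4,5,7} D(V)={3,4,5,6,7} D(U)={3,4,5,6,7}: Z {3,4,5,7}->{3,4}; V {3,4,5,6,7}->{3,4}; U {3,4,5,6,7}->{6,7}
So after constraint 3: D(U) = {6,7}

Answer: {6,7}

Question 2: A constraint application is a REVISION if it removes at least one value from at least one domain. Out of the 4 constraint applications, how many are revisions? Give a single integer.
Answer: 2

Derivation:
Constraint 1 (Z != U) on D(Z)={3,4,5,7} D(U)={3,4,5,6,7}: no change => not a revision
Constraint 2 (U != V) on D(U)={3,4,5,6,7} D(V)={3,4,5,6,7}: no change => not a revision
Constraint 3 (Z + V = U) on D(Z)={3,4,5,7} D(V)={3,4,5,6,7} D(U)={3,4,5,6,7}: Z {3,4,5,7}->{3,4}; V {3,4,5,6,7}->{3,4}; U {3,4,5,6,7}->{6,7} => REVISION
Constraint 4 (V + U = Z) on D(V)={3,4} D(U)={6,7} D(Z)={3,4}: V {3,4}->{}; U {6,7}->{}; Z {3,4}->{} => REVISION
Total revisions = 2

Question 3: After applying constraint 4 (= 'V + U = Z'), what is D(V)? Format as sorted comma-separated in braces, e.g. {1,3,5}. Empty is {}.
Answer: {}

Derivation:
Constraint 1 (Z != U) on D(Z)={3,4,5,7} D(U)={3,4,5,6,7}: no change
Constraint 2 (U != V) on D(U)={3,4,5,6,7} D(V)={3,4,5,6,7}: no change
Constraint 3 (Z + V = U) on D(Z)={3,4,5,7} D(V)={3,4,5,6,7} D(U)={3,4,5,6,7}: Z {3,4,5,7}->{3,4}; V {3,4,5,6,7}->{3,4}; U {3,4,5,6,7}->{6,7}
Constraint 4 (V + U = Z) on D(V)={3,4} D(U)={6,7} D(Z)={3,4}: V {3,4}->{}; U {6,7}->{}; Z {3,4}->{}
So after constraint 4: D(V) = {}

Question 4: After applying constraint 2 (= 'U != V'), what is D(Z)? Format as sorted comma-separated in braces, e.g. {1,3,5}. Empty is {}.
Answer: {3,4,5,7}

Derivation:
Constraint 1 (Z != U) on D(Z)={3,4,5,7} D(U)={3,4,5,6,7}: no change
Constraint 2 (U != V) on D(U)={3,4,5,6,7} D(V)={3,4,5,6,7}: no change
So after constraint 2: D(Z) = {3,4,5,7}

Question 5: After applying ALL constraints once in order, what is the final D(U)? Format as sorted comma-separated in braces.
Constraint 1 (Z != U) on D(Z)={3,4,5,7} D(U)={3,4,5,6,7}: no change
Constraint 2 (U != V) on D(U)={3,4,5,6,7} D(V)={3,4,5,6,7}: no change
Constraint 3 (Z + V = U) on D(Z)={3,4,5,7} D(V)={3,4,5,6,7} D(U)={3,4,5,6,7}: Z {3,4,5,7}->{3,4}; V {3,4,5,6,7}->{3,4}; U {3,4,5,6,7}->{6,7}
Constraint 4 (V + U = Z) on D(V)={3,4} D(U)={6,7} D(Z)={3,4}: V {3,4}->{}; U {6,7}->{}; Z {3,4}->{}
So after all 4 constraints: D(U) = {}

Answer: {}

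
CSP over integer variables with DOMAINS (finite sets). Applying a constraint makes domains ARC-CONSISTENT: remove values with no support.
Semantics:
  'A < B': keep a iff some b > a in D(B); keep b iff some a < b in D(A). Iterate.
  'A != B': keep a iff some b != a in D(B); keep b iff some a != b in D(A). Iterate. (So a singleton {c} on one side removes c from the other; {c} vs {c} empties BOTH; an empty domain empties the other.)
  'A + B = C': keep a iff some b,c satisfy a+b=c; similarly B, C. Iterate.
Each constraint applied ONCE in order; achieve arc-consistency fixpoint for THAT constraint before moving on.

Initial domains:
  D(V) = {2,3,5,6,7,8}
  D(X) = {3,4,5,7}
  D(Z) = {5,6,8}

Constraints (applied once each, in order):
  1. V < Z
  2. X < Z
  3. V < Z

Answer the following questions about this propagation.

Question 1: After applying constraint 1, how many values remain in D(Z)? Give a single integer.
Answer: 3

Derivation:
Constraint 1 (V < Z) on D(V)={2,3,5,6,7,8} D(Z)={5,6,8}: V {2,3,5,6,7,8}->{2,3,5,6,7}
So after constraint 1: D(Z)={5,6,8}, size = 3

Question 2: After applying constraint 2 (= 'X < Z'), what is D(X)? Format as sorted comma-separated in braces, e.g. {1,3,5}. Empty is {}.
Answer: {3,4,5,7}

Derivation:
Constraint 1 (V < Z) on D(V)={2,3,5,6,7,8} D(Z)={5,6,8}: V {2,3,5,6,7,8}->{2,3,5,6,7}
Constraint 2 (X < Z) on D(X)={3,4,5,7} D(Z)={5,6,8}: no change
So after constraint 2: D(X) = {3,4,5,7}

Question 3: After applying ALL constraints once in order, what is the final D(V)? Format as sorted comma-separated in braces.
Constraint 1 (V < Z) on D(V)={2,3,5,6,7,8} D(Z)={5,6,8}: V {2,3,5,6,7,8}->{2,3,5,6,7}
Constraint 2 (X < Z) on D(X)={3,4,5,7} D(Z)={5,6,8}: no change
Constraint 3 (V < Z) on D(V)={2,3,5,6,7} D(Z)={5,6,8}: no change
So after all 3 constraints: D(V) = {2,3,5,6,7}

Answer: {2,3,5,6,7}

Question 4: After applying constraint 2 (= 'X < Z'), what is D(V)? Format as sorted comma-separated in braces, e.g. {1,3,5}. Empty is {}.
Constraint 1 (V < Z) on D(V)={2,3,5,6,7,8} D(Z)={5,6,8}: V {2,3,5,6,7,8}->{2,3,5,6,7}
Constraint 2 (X < Z) on D(X)={3,4,5,7} D(Z)={5,6,8}: no change
So after constraint 2: D(V) = {2,3,5,6,7}

Answer: {2,3,5,6,7}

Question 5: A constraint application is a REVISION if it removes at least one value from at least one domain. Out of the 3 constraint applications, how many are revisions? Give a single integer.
Constraint 1 (V < Z) on D(V)={2,3,5,6,7,8} D(Z)={5,6,8}: V {2,3,5,6,7,8}->{2,3,5,6,7} => REVISION
Constraint 2 (X < Z) on D(X)={3,4,5,7} D(Z)={5,6,8}: no change => not a revision
Constraint 3 (V < Z) on D(V)={2,3,5,6,7} D(Z)={5,6,8}: no change => not a revision
Total revisions = 1

Answer: 1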